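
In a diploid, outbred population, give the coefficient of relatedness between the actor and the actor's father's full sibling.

Each parent–offspring link contributes a factor of 1/2, and independent paths through distinct common ancestors add.
Full aunt/uncle↔niece/nephew: two paths of length 3 through the shared grandparent pair: r = 2·(1/2)^3 = 1/4.

0.25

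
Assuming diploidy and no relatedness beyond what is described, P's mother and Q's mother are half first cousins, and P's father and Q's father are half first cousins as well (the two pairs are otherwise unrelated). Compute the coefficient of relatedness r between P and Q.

Relatedness sums over independent paths through distinct common ancestors.
P and Q are related in two ways: half second cousins through their mothers (r = 1/64) and half second cousins through their fathers (r = 1/64).
r = 1/64 + 1/64 = 0.03125.

0.03125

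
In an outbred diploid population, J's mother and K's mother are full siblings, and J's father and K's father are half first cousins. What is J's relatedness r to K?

0.140625

Independent pedigree routes through distinct common ancestors add.
J and K are related in two ways: first cousins through their mothers (r = 1/8) and half second cousins through their fathers (r = 1/64).
r = 1/8 + 1/64 = 9/64 = 0.140625.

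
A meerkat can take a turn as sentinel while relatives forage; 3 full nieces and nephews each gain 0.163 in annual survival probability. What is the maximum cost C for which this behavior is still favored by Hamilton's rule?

r to a full niece or nephew = 0.25 (full aunt/uncle↔niece/nephew: two paths of length 3 through the shared grandparent pair: r = 2·(1/2)^3 = 1/4).
Hamilton's rule: n·r·B > C, so the trait is favored while C < n·r·B = 3·0.25·0.163 = 0.12225.

0.12225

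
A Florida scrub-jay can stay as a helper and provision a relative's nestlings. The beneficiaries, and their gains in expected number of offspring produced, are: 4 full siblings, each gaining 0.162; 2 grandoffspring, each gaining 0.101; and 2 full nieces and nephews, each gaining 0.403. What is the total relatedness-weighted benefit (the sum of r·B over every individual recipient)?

r to a full sibling = 1/2 (full sibs share both parents — two paths of length 2: r = 2·(1/2)^2 = 1/2).
r to a grandoffspring = 0.25 (two parent–offspring links: r = (1/2)^2 = 1/4).
r to a full niece or nephew = 1/4 (full aunt/uncle↔niece/nephew: two paths of length 3 through the shared grandparent pair: r = 2·(1/2)^3 = 1/4).
Summing one r·B term per recipient: 4·0.5·0.162 + 2·0.25·0.101 + 2·0.25·0.403 = 0.576.

0.576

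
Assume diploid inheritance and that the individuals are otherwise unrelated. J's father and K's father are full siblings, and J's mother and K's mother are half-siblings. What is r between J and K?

0.1875

With two independent routes of shared ancestry, r is the sum of the two contributions.
J and K are related in two ways: first cousins through their fathers (r = 1/8) and half first cousins through their mothers (r = 1/16).
r = 1/8 + 1/16 = 0.1875.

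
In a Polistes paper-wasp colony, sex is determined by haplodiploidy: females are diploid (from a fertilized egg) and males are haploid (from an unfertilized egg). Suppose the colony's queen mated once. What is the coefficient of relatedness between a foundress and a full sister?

0.75

Haplodiploid full sisters inherit their father's entire haploid genome identically (contributing 1/2) and on average half of their mother's contribution (1/2 · 1/2 = 1/4); r = 1/2 + 1/4 = 3/4.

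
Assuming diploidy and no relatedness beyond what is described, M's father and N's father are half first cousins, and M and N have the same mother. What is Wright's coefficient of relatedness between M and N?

0.265625

Relatedness sums over independent paths through distinct common ancestors.
M and N are related in two ways: half second cousins through their fathers (r = 1/64) and half-sibs through their shared mother (r = 1/4).
r = 1/64 + 1/4 = 17/64 = 0.265625.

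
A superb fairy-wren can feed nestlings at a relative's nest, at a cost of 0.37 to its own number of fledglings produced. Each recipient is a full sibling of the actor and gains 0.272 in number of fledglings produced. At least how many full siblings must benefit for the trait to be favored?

r to a full sibling = 0.5 (full sibs share both parents — two paths of length 2: r = 2·(1/2)^2 = 1/2).
Hamilton's rule: n·r·B > C  ⇒  n > C/(r·B) = 0.37/(0.5·0.272) = 2.721.
The smallest integer exceeding 2.721 is 3.

3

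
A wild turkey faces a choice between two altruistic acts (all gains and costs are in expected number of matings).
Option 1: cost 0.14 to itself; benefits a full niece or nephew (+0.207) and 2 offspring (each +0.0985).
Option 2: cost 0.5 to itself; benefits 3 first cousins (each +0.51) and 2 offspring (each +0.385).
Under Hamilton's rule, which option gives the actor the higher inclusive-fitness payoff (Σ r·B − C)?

Option 2

Option 1: r to a full niece or nephew = 0.25.
Option 1: r to an offspring = 0.5.
Option 1: Σ r·B − C = (1·0.25·0.207 + 2·0.5·0.0985) − 0.14 = 0.01025.
Option 2: r to a first cousin = 0.125.
Option 2: r to an offspring = 0.5.
Option 2: Σ r·B − C = (3·0.125·0.51 + 2·0.5·0.385) − 0.5 = 0.07625.
Option 2 has the higher net inclusive-fitness payoff.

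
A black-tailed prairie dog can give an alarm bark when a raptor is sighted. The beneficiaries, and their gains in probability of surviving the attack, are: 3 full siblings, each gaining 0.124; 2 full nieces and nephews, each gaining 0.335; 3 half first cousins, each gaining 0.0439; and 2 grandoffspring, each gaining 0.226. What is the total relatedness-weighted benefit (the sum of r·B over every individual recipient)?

0.47473125

r to a full sibling = 1/2 (full sibs share both parents — two paths of length 2: r = 2·(1/2)^2 = 1/2).
r to a full niece or nephew = 1/4 (full aunt/uncle↔niece/nephew: two paths of length 3 through the shared grandparent pair: r = 2·(1/2)^3 = 1/4).
r to a half first cousin = 1/16 (half first cousins share one grandparent — one path of length 4: r = (1/2)^4 = 1/16).
r to a grandoffspring = 1/4 (two parent–offspring links: r = (1/2)^2 = 1/4).
Summing one r·B term per recipient: 3·0.5·0.124 + 2·0.25·0.335 + 3·0.0625·0.0439 + 2·0.25·0.226 = 0.47473125.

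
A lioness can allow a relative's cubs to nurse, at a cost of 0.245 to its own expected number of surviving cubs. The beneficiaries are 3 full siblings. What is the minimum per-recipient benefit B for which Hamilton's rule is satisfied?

0.1633

r to a full sibling = 1/2 (full sibs share both parents — two paths of length 2: r = 2·(1/2)^2 = 1/2).
Hamilton's rule with n recipients of equal r: n·r·B > C, so B > C/(n·r) = 0.245/(3·0.5) = 0.1633.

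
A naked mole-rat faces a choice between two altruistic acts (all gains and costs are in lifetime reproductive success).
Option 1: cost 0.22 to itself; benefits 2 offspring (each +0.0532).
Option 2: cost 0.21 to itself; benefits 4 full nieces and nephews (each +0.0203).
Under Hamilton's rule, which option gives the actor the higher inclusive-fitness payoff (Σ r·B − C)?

Option 1: r to an offspring = 0.5.
Option 1: Σ r·B − C = (2·0.5·0.0532) − 0.22 = -0.1668.
Option 2: r to a full niece or nephew = 0.25.
Option 2: Σ r·B − C = (4·0.25·0.0203) − 0.21 = -0.1897.
Option 1 has the higher net inclusive-fitness payoff.

Option 1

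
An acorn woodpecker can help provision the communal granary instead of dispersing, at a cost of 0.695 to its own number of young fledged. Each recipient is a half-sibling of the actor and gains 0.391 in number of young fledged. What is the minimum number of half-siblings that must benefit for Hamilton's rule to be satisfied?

8

r to a half-sibling = 1/4 (half-sibs share one parent — one path of length 2: r = (1/2)^2 = 1/4).
Hamilton's rule: n·r·B > C  ⇒  n > C/(r·B) = 0.695/(0.25·0.391) = 7.11.
The smallest integer exceeding 7.11 is 8.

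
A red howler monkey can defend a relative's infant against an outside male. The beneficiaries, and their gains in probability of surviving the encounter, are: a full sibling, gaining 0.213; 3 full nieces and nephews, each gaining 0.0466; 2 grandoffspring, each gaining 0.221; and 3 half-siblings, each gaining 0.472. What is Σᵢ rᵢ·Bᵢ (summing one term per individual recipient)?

0.60595

r to a full sibling = 0.5 (full sibs share both parents — two paths of length 2: r = 2·(1/2)^2 = 1/2).
r to a full niece or nephew = 0.25 (full aunt/uncle↔niece/nephew: two paths of length 3 through the shared grandparent pair: r = 2·(1/2)^3 = 1/4).
r to a grandoffspring = 0.25 (two parent–offspring links: r = (1/2)^2 = 1/4).
r to a half-sibling = 1/4 (half-sibs share one parent — one path of length 2: r = (1/2)^2 = 1/4).
Summing one r·B term per recipient: 1·0.5·0.213 + 3·0.25·0.0466 + 2·0.25·0.221 + 3·0.25·0.472 = 0.60595.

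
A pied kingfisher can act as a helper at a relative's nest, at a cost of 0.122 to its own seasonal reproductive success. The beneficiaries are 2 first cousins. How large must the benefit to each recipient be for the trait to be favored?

0.488

r to a first cousin = 1/8 (first cousins share one grandparent pair — two paths of length 4: r = 2·(1/2)^4 = 1/8).
Hamilton's rule with n recipients of equal r: n·r·B > C, so B > C/(n·r) = 0.122/(2·0.125) = 0.488.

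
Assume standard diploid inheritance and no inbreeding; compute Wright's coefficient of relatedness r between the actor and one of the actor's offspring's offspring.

Each parent–offspring link contributes a factor of 1/2, and independent paths through distinct common ancestors add.
Two parent–offspring links: r = (1/2)^2 = 1/4.

0.25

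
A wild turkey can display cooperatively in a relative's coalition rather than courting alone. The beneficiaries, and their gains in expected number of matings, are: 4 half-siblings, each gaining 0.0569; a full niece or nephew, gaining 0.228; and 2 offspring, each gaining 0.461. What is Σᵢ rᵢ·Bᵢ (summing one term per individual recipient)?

0.5749

r to a half-sibling = 0.25 (half-sibs share one parent — one path of length 2: r = (1/2)^2 = 1/4).
r to a full niece or nephew = 0.25 (full aunt/uncle↔niece/nephew: two paths of length 3 through the shared grandparent pair: r = 2·(1/2)^3 = 1/4).
r to an offspring = 0.5 (one parent–offspring link: r = (1/2)^1 = 1/2).
Summing one r·B term per recipient: 4·0.25·0.0569 + 1·0.25·0.228 + 2·0.5·0.461 = 0.5749.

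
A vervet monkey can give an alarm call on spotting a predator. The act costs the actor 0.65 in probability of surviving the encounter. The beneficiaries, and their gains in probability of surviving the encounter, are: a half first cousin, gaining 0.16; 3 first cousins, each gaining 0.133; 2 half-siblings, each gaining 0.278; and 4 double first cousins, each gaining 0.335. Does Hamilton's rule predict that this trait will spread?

Hamilton's rule: the trait is favored when the sum of r·B over every recipient exceeds the actor's cost C.
r to a half first cousin = 1/16 (half first cousins share one grandparent — one path of length 4: r = (1/2)^4 = 1/16).
r to a first cousin = 0.125 (first cousins share one grandparent pair — two paths of length 4: r = 2·(1/2)^4 = 1/8).
r to a half-sibling = 1/4 (half-sibs share one parent — one path of length 2: r = (1/2)^2 = 1/4).
r to a double first cousin = 1/4 (double first cousins share both grandparent pairs — four paths of length 4: r = 4·(1/2)^4 = 1/4).
Summing one r·B term per recipient: 1·0.0625·0.16 + 3·0.125·0.133 + 2·0.25·0.278 + 4·0.25·0.335 = 0.533875.
0.533875 < 0.65: the indirect benefit is less than the cost.

No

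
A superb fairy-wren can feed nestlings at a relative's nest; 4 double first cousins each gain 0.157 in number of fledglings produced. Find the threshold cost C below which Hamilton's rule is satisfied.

0.157

r to a double first cousin = 1/4 (double first cousins share both grandparent pairs — four paths of length 4: r = 4·(1/2)^4 = 1/4).
Hamilton's rule: n·r·B > C, so the trait is favored while C < n·r·B = 4·0.25·0.157 = 0.157.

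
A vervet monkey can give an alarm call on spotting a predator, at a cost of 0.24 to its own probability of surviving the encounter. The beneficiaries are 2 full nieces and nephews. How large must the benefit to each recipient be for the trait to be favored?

0.48

r to a full niece or nephew = 0.25 (full aunt/uncle↔niece/nephew: two paths of length 3 through the shared grandparent pair: r = 2·(1/2)^3 = 1/4).
Hamilton's rule with n recipients of equal r: n·r·B > C, so B > C/(n·r) = 0.24/(2·0.25) = 0.48.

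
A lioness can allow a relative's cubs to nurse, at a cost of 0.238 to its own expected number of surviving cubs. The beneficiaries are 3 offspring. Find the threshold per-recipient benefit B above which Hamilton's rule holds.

0.1587

r to an offspring = 1/2 (one parent–offspring link: r = (1/2)^1 = 1/2).
Hamilton's rule with n recipients of equal r: n·r·B > C, so B > C/(n·r) = 0.238/(3·0.5) = 0.1587.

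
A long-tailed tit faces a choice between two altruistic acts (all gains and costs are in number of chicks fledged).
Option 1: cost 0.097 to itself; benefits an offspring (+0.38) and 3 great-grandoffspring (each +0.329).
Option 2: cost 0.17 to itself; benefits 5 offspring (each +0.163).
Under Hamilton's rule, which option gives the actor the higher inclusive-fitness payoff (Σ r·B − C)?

Option 2

Option 1: r to an offspring = 0.5.
Option 1: r to a great-grandoffspring = 0.125.
Option 1: Σ r·B − C = (1·0.5·0.38 + 3·0.125·0.329) − 0.097 = 0.216375.
Option 2: r to an offspring = 0.5.
Option 2: Σ r·B − C = (5·0.5·0.163) − 0.17 = 0.2375.
Option 2 has the higher net inclusive-fitness payoff.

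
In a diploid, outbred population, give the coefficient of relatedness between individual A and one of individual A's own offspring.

0.5

Each parent–offspring link contributes a factor of 1/2, and independent paths through distinct common ancestors add.
One parent–offspring link: r = (1/2)^1 = 1/2.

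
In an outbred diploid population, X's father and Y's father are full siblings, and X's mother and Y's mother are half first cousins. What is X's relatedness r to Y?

With two independent routes of shared ancestry, r is the sum of the two contributions.
X and Y are related in two ways: first cousins through their fathers (r = 1/8) and half second cousins through their mothers (r = 1/64).
r = 1/8 + 1/64 = 9/64 = 0.140625.

0.140625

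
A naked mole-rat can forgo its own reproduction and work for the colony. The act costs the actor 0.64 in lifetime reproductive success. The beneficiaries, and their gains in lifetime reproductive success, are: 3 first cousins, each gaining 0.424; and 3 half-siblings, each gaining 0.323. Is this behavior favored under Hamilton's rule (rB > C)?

No

Hamilton's rule: the trait is favored when the sum of r·B over every recipient exceeds the actor's cost C.
r to a first cousin = 1/8 (first cousins share one grandparent pair — two paths of length 4: r = 2·(1/2)^4 = 1/8).
r to a half-sibling = 1/4 (half-sibs share one parent — one path of length 2: r = (1/2)^2 = 1/4).
Summing one r·B term per recipient: 3·0.125·0.424 + 3·0.25·0.323 = 0.40125.
0.40125 < 0.64: the indirect benefit is less than the cost.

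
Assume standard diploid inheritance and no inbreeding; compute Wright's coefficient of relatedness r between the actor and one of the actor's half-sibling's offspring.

Each parent–offspring link contributes a factor of 1/2, and independent paths through distinct common ancestors add.
Half-aunt/uncle↔niece/nephew: one path of length 3: r = (1/2)^3 = 1/8.

0.125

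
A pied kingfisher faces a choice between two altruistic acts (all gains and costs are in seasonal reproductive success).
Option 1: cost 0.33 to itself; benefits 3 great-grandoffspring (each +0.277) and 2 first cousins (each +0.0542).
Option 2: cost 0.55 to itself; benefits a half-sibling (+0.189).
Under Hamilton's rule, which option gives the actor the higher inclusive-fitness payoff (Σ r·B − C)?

Option 1

Option 1: r to a great-grandoffspring = 0.125.
Option 1: r to a first cousin = 0.125.
Option 1: Σ r·B − C = (3·0.125·0.277 + 2·0.125·0.0542) − 0.33 = -0.212575.
Option 2: r to a half-sibling = 0.25.
Option 2: Σ r·B − C = (1·0.25·0.189) − 0.55 = -0.50275.
Option 1 has the higher net inclusive-fitness payoff.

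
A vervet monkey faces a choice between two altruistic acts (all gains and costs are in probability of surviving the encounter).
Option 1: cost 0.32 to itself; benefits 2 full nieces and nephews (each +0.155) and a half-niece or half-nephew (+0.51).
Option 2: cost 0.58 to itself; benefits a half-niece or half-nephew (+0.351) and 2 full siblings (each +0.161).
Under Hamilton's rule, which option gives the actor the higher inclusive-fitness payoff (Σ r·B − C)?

Option 1

Option 1: r to a full niece or nephew = 0.25.
Option 1: r to a half-niece or half-nephew = 0.125.
Option 1: Σ r·B − C = (2·0.25·0.155 + 1·0.125·0.51) − 0.32 = -0.17875.
Option 2: r to a half-niece or half-nephew = 0.125.
Option 2: r to a full sibling = 0.5.
Option 2: Σ r·B − C = (1·0.125·0.351 + 2·0.5·0.161) − 0.58 = -0.375125.
Option 1 has the higher net inclusive-fitness payoff.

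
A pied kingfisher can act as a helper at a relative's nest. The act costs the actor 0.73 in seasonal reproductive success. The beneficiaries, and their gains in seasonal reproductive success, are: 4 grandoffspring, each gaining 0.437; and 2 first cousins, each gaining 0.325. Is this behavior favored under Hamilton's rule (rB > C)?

No

Hamilton's rule: the trait is favored when the sum of r·B over every recipient exceeds the actor's cost C.
r to a grandoffspring = 1/4 (two parent–offspring links: r = (1/2)^2 = 1/4).
r to a first cousin = 0.125 (first cousins share one grandparent pair — two paths of length 4: r = 2·(1/2)^4 = 1/8).
Summing one r·B term per recipient: 4·0.25·0.437 + 2·0.125·0.325 = 0.51825.
0.51825 < 0.73: the indirect benefit is less than the cost.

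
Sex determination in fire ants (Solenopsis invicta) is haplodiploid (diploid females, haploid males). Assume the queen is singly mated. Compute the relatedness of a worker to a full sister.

Haplodiploid full sisters inherit their father's entire haploid genome identically (contributing 1/2) and on average half of their mother's contribution (1/2 · 1/2 = 1/4); r = 1/2 + 1/4 = 3/4.

0.75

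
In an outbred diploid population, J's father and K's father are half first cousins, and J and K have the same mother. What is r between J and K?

0.265625

Relatedness sums over independent paths through distinct common ancestors.
J and K are related in two ways: half second cousins through their fathers (r = 1/64) and half-sibs through their shared mother (r = 1/4).
r = 1/64 + 1/4 = 17/64 = 0.265625.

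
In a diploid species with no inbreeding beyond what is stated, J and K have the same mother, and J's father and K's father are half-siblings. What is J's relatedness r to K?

0.3125

Independent pedigree routes through distinct common ancestors add.
J and K are related in two ways: half-sibs through their shared mother (r = 1/4) and half first cousins through their fathers (r = 1/16).
r = 1/4 + 1/16 = 0.3125.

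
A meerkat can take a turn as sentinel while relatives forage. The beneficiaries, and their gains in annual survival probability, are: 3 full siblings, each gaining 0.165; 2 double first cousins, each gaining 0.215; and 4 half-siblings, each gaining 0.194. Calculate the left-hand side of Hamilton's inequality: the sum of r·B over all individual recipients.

0.549

r to a full sibling = 0.5 (full sibs share both parents — two paths of length 2: r = 2·(1/2)^2 = 1/2).
r to a double first cousin = 1/4 (double first cousins share both grandparent pairs — four paths of length 4: r = 4·(1/2)^4 = 1/4).
r to a half-sibling = 0.25 (half-sibs share one parent — one path of length 2: r = (1/2)^2 = 1/4).
Summing one r·B term per recipient: 3·0.5·0.165 + 2·0.25·0.215 + 4·0.25·0.194 = 0.549.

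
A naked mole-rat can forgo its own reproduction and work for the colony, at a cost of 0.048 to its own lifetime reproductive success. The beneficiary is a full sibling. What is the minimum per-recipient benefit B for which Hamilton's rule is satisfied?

0.096

r to a full sibling = 0.5 (full sibs share both parents — two paths of length 2: r = 2·(1/2)^2 = 1/2).
Hamilton's rule with n recipients of equal r: n·r·B > C, so B > C/(n·r) = 0.048/(1·0.5) = 0.096.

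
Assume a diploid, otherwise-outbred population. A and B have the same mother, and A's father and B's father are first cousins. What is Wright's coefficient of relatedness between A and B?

Relatedness sums over independent paths through distinct common ancestors.
A and B are related in two ways: half-sibs through their shared mother (r = 1/4) and second cousins through their fathers (r = 1/32).
r = 1/4 + 1/32 = 0.28125.

0.28125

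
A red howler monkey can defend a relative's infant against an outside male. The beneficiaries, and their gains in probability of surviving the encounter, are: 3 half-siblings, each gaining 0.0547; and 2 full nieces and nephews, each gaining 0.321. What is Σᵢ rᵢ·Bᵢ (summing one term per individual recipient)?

0.201525

r to a half-sibling = 1/4 (half-sibs share one parent — one path of length 2: r = (1/2)^2 = 1/4).
r to a full niece or nephew = 0.25 (full aunt/uncle↔niece/nephew: two paths of length 3 through the shared grandparent pair: r = 2·(1/2)^3 = 1/4).
Summing one r·B term per recipient: 3·0.25·0.0547 + 2·0.25·0.321 = 0.201525.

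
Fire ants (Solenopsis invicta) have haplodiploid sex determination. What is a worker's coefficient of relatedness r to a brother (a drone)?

0.25

Her haploid brother carries none of their father's genes and a random half of their mother's genome; that half matches the maternal half of her own genome with probability 1/2: r = 1/2 · 1/2 = 1/4.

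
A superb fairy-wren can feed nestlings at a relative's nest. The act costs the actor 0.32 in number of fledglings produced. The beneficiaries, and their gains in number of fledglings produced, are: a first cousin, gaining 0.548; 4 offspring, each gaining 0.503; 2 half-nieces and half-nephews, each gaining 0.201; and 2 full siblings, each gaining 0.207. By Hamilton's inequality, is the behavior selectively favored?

Yes

Hamilton's rule: the trait is favored when the sum of r·B over every recipient exceeds the actor's cost C.
r to a first cousin = 0.125 (first cousins share one grandparent pair — two paths of length 4: r = 2·(1/2)^4 = 1/8).
r to an offspring = 0.5 (one parent–offspring link: r = (1/2)^1 = 1/2).
r to a half-niece or half-nephew = 1/8 (half-aunt/uncle↔niece/nephew: one path of length 3: r = (1/2)^3 = 1/8).
r to a full sibling = 0.5 (full sibs share both parents — two paths of length 2: r = 2·(1/2)^2 = 1/2).
Summing one r·B term per recipient: 1·0.125·0.548 + 4·0.5·0.503 + 2·0.125·0.201 + 2·0.5·0.207 = 1.33175.
1.33175 > 0.32: the indirect benefit exceeds the cost.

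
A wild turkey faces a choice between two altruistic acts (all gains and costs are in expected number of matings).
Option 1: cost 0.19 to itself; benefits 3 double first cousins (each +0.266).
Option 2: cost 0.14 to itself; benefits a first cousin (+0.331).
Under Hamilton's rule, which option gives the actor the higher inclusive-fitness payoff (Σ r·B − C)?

Option 1: r to a double first cousin = 0.25.
Option 1: Σ r·B − C = (3·0.25·0.266) − 0.19 = 0.0095.
Option 2: r to a first cousin = 0.125.
Option 2: Σ r·B − C = (1·0.125·0.331) − 0.14 = -0.098625.
Option 1 has the higher net inclusive-fitness payoff.

Option 1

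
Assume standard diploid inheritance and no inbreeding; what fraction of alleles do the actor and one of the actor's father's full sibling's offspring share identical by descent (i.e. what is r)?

0.125

Each parent–offspring link contributes a factor of 1/2, and independent paths through distinct common ancestors add.
First cousins share one grandparent pair — two paths of length 4: r = 2·(1/2)^4 = 1/8.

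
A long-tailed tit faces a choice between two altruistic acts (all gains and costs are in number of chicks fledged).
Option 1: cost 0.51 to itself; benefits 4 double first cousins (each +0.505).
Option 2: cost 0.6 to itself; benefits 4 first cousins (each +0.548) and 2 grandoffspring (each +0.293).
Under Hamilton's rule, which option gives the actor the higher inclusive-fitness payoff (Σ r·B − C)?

Option 1

Option 1: r to a double first cousin = 0.25.
Option 1: Σ r·B − C = (4·0.25·0.505) − 0.51 = -0.005.
Option 2: r to a first cousin = 0.125.
Option 2: r to a grandoffspring = 0.25.
Option 2: Σ r·B − C = (4·0.125·0.548 + 2·0.25·0.293) − 0.6 = -0.1795.
Option 1 has the higher net inclusive-fitness payoff.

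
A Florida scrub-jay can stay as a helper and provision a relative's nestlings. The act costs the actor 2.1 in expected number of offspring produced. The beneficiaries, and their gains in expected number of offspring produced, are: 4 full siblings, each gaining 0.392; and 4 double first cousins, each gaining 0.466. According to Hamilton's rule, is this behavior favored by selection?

No

Hamilton's rule: the trait is favored when the sum of r·B over every recipient exceeds the actor's cost C.
r to a full sibling = 0.5 (full sibs share both parents — two paths of length 2: r = 2·(1/2)^2 = 1/2).
r to a double first cousin = 0.25 (double first cousins share both grandparent pairs — four paths of length 4: r = 4·(1/2)^4 = 1/4).
Summing one r·B term per recipient: 4·0.5·0.392 + 4·0.25·0.466 = 1.25.
1.25 < 2.1: the indirect benefit is less than the cost.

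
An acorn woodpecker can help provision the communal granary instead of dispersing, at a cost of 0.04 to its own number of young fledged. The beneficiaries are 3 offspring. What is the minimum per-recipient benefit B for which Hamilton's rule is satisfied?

r to an offspring = 1/2 (one parent–offspring link: r = (1/2)^1 = 1/2).
Hamilton's rule with n recipients of equal r: n·r·B > C, so B > C/(n·r) = 0.04/(3·0.5) = 0.0267.

0.0267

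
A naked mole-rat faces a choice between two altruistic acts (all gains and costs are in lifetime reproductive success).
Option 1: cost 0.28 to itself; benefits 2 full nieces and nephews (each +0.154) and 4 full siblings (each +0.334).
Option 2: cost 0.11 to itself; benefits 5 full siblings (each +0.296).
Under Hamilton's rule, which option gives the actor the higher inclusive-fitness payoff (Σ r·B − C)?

Option 2

Option 1: r to a full niece or nephew = 0.25.
Option 1: r to a full sibling = 0.5.
Option 1: Σ r·B − C = (2·0.25·0.154 + 4·0.5·0.334) − 0.28 = 0.465.
Option 2: r to a full sibling = 0.5.
Option 2: Σ r·B − C = (5·0.5·0.296) − 0.11 = 0.63.
Option 2 has the higher net inclusive-fitness payoff.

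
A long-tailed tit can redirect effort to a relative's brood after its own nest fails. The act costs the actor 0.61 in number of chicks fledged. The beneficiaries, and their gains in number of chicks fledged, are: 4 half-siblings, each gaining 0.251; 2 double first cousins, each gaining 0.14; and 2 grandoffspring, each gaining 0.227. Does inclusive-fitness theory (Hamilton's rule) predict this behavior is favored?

No

Hamilton's rule: the trait is favored when the sum of r·B over every recipient exceeds the actor's cost C.
r to a half-sibling = 0.25 (half-sibs share one parent — one path of length 2: r = (1/2)^2 = 1/4).
r to a double first cousin = 0.25 (double first cousins share both grandparent pairs — four paths of length 4: r = 4·(1/2)^4 = 1/4).
r to a grandoffspring = 0.25 (two parent–offspring links: r = (1/2)^2 = 1/4).
Summing one r·B term per recipient: 4·0.25·0.251 + 2·0.25·0.14 + 2·0.25·0.227 = 0.4345.
0.4345 < 0.61: the indirect benefit is less than the cost.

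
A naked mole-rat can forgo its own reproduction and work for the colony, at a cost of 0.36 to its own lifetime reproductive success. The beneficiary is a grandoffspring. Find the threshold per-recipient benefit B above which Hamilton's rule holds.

r to a grandoffspring = 0.25 (two parent–offspring links: r = (1/2)^2 = 1/4).
Hamilton's rule with n recipients of equal r: n·r·B > C, so B > C/(n·r) = 0.36/(1·0.25) = 1.44.

1.44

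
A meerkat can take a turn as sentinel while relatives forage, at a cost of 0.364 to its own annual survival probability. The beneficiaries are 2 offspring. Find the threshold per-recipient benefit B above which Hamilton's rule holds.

r to an offspring = 0.5 (one parent–offspring link: r = (1/2)^1 = 1/2).
Hamilton's rule with n recipients of equal r: n·r·B > C, so B > C/(n·r) = 0.364/(2·0.5) = 0.364.

0.364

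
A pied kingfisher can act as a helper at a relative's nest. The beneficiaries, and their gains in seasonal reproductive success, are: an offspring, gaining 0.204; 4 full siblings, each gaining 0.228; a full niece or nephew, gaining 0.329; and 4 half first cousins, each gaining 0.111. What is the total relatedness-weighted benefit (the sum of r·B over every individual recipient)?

r to an offspring = 1/2 (one parent–offspring link: r = (1/2)^1 = 1/2).
r to a full sibling = 0.5 (full sibs share both parents — two paths of length 2: r = 2·(1/2)^2 = 1/2).
r to a full niece or nephew = 0.25 (full aunt/uncle↔niece/nephew: two paths of length 3 through the shared grandparent pair: r = 2·(1/2)^3 = 1/4).
r to a half first cousin = 1/16 (half first cousins share one grandparent — one path of length 4: r = (1/2)^4 = 1/16).
Summing one r·B term per recipient: 1·0.5·0.204 + 4·0.5·0.228 + 1·0.25·0.329 + 4·0.0625·0.111 = 0.668.

0.668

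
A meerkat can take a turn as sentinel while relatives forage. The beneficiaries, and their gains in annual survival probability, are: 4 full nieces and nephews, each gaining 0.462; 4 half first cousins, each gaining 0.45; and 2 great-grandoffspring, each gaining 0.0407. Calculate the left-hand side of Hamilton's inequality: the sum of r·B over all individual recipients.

0.584675

r to a full niece or nephew = 0.25 (full aunt/uncle↔niece/nephew: two paths of length 3 through the shared grandparent pair: r = 2·(1/2)^3 = 1/4).
r to a half first cousin = 1/16 (half first cousins share one grandparent — one path of length 4: r = (1/2)^4 = 1/16).
r to a great-grandoffspring = 0.125 (three parent–offspring links: r = (1/2)^3 = 1/8).
Summing one r·B term per recipient: 4·0.25·0.462 + 4·0.0625·0.45 + 2·0.125·0.0407 = 0.584675.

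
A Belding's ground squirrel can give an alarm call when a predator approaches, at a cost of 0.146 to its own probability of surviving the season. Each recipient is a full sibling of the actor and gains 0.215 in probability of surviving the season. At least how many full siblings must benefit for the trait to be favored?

2

r to a full sibling = 1/2 (full sibs share both parents — two paths of length 2: r = 2·(1/2)^2 = 1/2).
Hamilton's rule: n·r·B > C  ⇒  n > C/(r·B) = 0.146/(0.5·0.215) = 1.358.
The smallest integer exceeding 1.358 is 2.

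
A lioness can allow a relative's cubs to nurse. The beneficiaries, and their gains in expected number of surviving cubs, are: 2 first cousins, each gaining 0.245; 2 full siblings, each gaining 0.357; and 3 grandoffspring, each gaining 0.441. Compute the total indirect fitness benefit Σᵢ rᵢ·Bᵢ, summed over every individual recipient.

0.749

r to a first cousin = 1/8 (first cousins share one grandparent pair — two paths of length 4: r = 2·(1/2)^4 = 1/8).
r to a full sibling = 1/2 (full sibs share both parents — two paths of length 2: r = 2·(1/2)^2 = 1/2).
r to a grandoffspring = 0.25 (two parent–offspring links: r = (1/2)^2 = 1/4).
Summing one r·B term per recipient: 2·0.125·0.245 + 2·0.5·0.357 + 3·0.25·0.441 = 0.749.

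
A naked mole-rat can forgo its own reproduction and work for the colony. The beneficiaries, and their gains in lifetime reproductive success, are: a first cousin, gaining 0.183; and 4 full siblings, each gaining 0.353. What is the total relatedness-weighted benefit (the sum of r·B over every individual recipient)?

0.728875

r to a first cousin = 1/8 (first cousins share one grandparent pair — two paths of length 4: r = 2·(1/2)^4 = 1/8).
r to a full sibling = 0.5 (full sibs share both parents — two paths of length 2: r = 2·(1/2)^2 = 1/2).
Summing one r·B term per recipient: 1·0.125·0.183 + 4·0.5·0.353 = 0.728875.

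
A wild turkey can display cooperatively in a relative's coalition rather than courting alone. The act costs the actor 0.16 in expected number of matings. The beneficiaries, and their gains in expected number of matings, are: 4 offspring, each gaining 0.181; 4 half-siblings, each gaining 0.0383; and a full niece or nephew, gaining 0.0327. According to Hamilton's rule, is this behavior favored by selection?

Yes

Hamilton's rule: the trait is favored when the sum of r·B over every recipient exceeds the actor's cost C.
r to an offspring = 1/2 (one parent–offspring link: r = (1/2)^1 = 1/2).
r to a half-sibling = 0.25 (half-sibs share one parent — one path of length 2: r = (1/2)^2 = 1/4).
r to a full niece or nephew = 0.25 (full aunt/uncle↔niece/nephew: two paths of length 3 through the shared grandparent pair: r = 2·(1/2)^3 = 1/4).
Summing one r·B term per recipient: 4·0.5·0.181 + 4·0.25·0.0383 + 1·0.25·0.0327 = 0.408475.
0.408475 > 0.16: the indirect benefit exceeds the cost.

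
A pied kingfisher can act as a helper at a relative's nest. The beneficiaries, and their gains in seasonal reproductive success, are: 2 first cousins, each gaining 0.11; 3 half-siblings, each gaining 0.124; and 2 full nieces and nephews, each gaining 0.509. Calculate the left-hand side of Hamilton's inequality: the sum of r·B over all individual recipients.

r to a first cousin = 1/8 (first cousins share one grandparent pair — two paths of length 4: r = 2·(1/2)^4 = 1/8).
r to a half-sibling = 1/4 (half-sibs share one parent — one path of length 2: r = (1/2)^2 = 1/4).
r to a full niece or nephew = 1/4 (full aunt/uncle↔niece/nephew: two paths of length 3 through the shared grandparent pair: r = 2·(1/2)^3 = 1/4).
Summing one r·B term per recipient: 2·0.125·0.11 + 3·0.25·0.124 + 2·0.25·0.509 = 0.375.

0.375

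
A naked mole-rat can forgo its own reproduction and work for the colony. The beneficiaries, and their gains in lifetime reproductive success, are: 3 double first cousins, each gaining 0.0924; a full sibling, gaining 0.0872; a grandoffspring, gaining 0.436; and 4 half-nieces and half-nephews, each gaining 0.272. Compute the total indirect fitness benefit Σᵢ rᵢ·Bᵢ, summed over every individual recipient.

0.3579

r to a double first cousin = 1/4 (double first cousins share both grandparent pairs — four paths of length 4: r = 4·(1/2)^4 = 1/4).
r to a full sibling = 1/2 (full sibs share both parents — two paths of length 2: r = 2·(1/2)^2 = 1/2).
r to a grandoffspring = 1/4 (two parent–offspring links: r = (1/2)^2 = 1/4).
r to a half-niece or half-nephew = 0.125 (half-aunt/uncle↔niece/nephew: one path of length 3: r = (1/2)^3 = 1/8).
Summing one r·B term per recipient: 3·0.25·0.0924 + 1·0.5·0.0872 + 1·0.25·0.436 + 4·0.125·0.272 = 0.3579.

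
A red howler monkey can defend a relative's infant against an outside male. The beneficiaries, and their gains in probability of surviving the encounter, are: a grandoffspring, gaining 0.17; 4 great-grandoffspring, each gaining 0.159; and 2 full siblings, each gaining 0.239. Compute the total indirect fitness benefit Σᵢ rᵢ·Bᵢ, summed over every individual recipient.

0.361

r to a grandoffspring = 1/4 (two parent–offspring links: r = (1/2)^2 = 1/4).
r to a great-grandoffspring = 0.125 (three parent–offspring links: r = (1/2)^3 = 1/8).
r to a full sibling = 1/2 (full sibs share both parents — two paths of length 2: r = 2·(1/2)^2 = 1/2).
Summing one r·B term per recipient: 1·0.25·0.17 + 4·0.125·0.159 + 2·0.5·0.239 = 0.361.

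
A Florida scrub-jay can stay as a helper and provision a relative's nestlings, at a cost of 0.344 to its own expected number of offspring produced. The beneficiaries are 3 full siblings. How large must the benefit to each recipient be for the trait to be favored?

r to a full sibling = 0.5 (full sibs share both parents — two paths of length 2: r = 2·(1/2)^2 = 1/2).
Hamilton's rule with n recipients of equal r: n·r·B > C, so B > C/(n·r) = 0.344/(3·0.5) = 0.2293.

0.2293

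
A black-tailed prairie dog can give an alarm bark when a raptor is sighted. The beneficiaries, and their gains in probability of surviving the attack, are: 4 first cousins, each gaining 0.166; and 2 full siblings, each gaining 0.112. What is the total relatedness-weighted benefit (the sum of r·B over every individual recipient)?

r to a first cousin = 0.125 (first cousins share one grandparent pair — two paths of length 4: r = 2·(1/2)^4 = 1/8).
r to a full sibling = 1/2 (full sibs share both parents — two paths of length 2: r = 2·(1/2)^2 = 1/2).
Summing one r·B term per recipient: 4·0.125·0.166 + 2·0.5·0.112 = 0.195.

0.195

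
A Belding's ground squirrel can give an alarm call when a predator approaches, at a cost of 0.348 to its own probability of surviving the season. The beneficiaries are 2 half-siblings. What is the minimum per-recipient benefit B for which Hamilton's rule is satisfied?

0.696

r to a half-sibling = 0.25 (half-sibs share one parent — one path of length 2: r = (1/2)^2 = 1/4).
Hamilton's rule with n recipients of equal r: n·r·B > C, so B > C/(n·r) = 0.348/(2·0.25) = 0.696.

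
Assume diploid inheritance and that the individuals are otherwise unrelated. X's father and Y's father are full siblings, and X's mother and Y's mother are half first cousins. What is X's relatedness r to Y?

0.140625

Relatedness sums over independent paths through distinct common ancestors.
X and Y are related in two ways: first cousins through their fathers (r = 1/8) and half second cousins through their mothers (r = 1/64).
r = 1/8 + 1/64 = 0.140625.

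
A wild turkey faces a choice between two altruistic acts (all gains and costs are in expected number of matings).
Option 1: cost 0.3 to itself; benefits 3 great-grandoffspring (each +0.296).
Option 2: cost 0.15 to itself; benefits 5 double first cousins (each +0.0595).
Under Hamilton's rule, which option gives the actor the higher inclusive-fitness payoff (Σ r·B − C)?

Option 1: r to a great-grandoffspring = 0.125.
Option 1: Σ r·B − C = (3·0.125·0.296) − 0.3 = -0.189.
Option 2: r to a double first cousin = 0.25.
Option 2: Σ r·B − C = (5·0.25·0.0595) − 0.15 = -0.075625.
Option 2 has the higher net inclusive-fitness payoff.

Option 2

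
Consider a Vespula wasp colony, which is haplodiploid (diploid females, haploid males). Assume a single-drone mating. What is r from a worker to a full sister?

Haplodiploid full sisters inherit their father's entire haploid genome identically (contributing 1/2) and on average half of their mother's contribution (1/2 · 1/2 = 1/4); r = 1/2 + 1/4 = 3/4.

0.75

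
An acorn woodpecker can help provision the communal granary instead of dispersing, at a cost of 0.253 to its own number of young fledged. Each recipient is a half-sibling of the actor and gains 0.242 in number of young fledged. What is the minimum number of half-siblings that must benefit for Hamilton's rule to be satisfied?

5

r to a half-sibling = 0.25 (half-sibs share one parent — one path of length 2: r = (1/2)^2 = 1/4).
Hamilton's rule: n·r·B > C  ⇒  n > C/(r·B) = 0.253/(0.25·0.242) = 4.182.
The smallest integer exceeding 4.182 is 5.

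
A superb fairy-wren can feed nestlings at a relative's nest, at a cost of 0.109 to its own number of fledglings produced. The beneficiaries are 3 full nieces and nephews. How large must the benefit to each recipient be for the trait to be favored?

0.1453

r to a full niece or nephew = 1/4 (full aunt/uncle↔niece/nephew: two paths of length 3 through the shared grandparent pair: r = 2·(1/2)^3 = 1/4).
Hamilton's rule with n recipients of equal r: n·r·B > C, so B > C/(n·r) = 0.109/(3·0.25) = 0.1453.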